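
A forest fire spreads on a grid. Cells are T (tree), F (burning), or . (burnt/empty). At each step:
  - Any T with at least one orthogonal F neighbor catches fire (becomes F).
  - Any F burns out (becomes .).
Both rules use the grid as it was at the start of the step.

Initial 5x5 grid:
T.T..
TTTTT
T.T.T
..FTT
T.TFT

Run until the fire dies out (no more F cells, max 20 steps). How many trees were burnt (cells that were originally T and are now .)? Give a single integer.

Answer: 14

Derivation:
Step 1: +4 fires, +2 burnt (F count now 4)
Step 2: +2 fires, +4 burnt (F count now 2)
Step 3: +4 fires, +2 burnt (F count now 4)
Step 4: +2 fires, +4 burnt (F count now 2)
Step 5: +2 fires, +2 burnt (F count now 2)
Step 6: +0 fires, +2 burnt (F count now 0)
Fire out after step 6
Initially T: 15, now '.': 24
Total burnt (originally-T cells now '.'): 14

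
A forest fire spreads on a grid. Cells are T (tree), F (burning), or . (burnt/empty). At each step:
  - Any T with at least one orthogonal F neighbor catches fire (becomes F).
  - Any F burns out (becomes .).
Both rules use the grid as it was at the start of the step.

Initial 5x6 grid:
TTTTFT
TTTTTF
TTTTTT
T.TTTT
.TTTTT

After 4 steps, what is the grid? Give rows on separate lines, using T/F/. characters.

Step 1: 4 trees catch fire, 2 burn out
  TTTF.F
  TTTTF.
  TTTTTF
  T.TTTT
  .TTTTT
Step 2: 4 trees catch fire, 4 burn out
  TTF...
  TTTF..
  TTTTF.
  T.TTTF
  .TTTTT
Step 3: 5 trees catch fire, 4 burn out
  TF....
  TTF...
  TTTF..
  T.TTF.
  .TTTTF
Step 4: 5 trees catch fire, 5 burn out
  F.....
  TF....
  TTF...
  T.TF..
  .TTTF.

F.....
TF....
TTF...
T.TF..
.TTTF.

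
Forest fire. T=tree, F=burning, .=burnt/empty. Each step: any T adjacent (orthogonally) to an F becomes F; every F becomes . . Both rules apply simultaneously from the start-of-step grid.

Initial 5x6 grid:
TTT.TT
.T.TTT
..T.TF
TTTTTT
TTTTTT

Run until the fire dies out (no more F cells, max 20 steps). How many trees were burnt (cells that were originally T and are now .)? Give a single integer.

Answer: 19

Derivation:
Step 1: +3 fires, +1 burnt (F count now 3)
Step 2: +4 fires, +3 burnt (F count now 4)
Step 3: +4 fires, +4 burnt (F count now 4)
Step 4: +2 fires, +4 burnt (F count now 2)
Step 5: +3 fires, +2 burnt (F count now 3)
Step 6: +2 fires, +3 burnt (F count now 2)
Step 7: +1 fires, +2 burnt (F count now 1)
Step 8: +0 fires, +1 burnt (F count now 0)
Fire out after step 8
Initially T: 23, now '.': 26
Total burnt (originally-T cells now '.'): 19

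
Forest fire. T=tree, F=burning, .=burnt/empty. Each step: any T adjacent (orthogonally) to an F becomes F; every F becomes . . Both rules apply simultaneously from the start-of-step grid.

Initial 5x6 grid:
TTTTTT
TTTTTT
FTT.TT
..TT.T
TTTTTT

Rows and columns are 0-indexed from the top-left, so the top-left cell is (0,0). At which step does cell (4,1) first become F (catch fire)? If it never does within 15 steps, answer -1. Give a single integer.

Step 1: cell (4,1)='T' (+2 fires, +1 burnt)
Step 2: cell (4,1)='T' (+3 fires, +2 burnt)
Step 3: cell (4,1)='T' (+3 fires, +3 burnt)
Step 4: cell (4,1)='T' (+4 fires, +3 burnt)
Step 5: cell (4,1)='F' (+4 fires, +4 burnt)
  -> target ignites at step 5
Step 6: cell (4,1)='.' (+5 fires, +4 burnt)
Step 7: cell (4,1)='.' (+3 fires, +5 burnt)
Step 8: cell (4,1)='.' (+1 fires, +3 burnt)
Step 9: cell (4,1)='.' (+0 fires, +1 burnt)
  fire out at step 9

5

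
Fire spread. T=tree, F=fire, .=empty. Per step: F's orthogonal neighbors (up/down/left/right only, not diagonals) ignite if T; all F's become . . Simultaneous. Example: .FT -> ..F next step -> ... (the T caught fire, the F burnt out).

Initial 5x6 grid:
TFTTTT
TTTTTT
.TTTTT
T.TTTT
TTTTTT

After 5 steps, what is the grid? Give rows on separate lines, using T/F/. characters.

Step 1: 3 trees catch fire, 1 burn out
  F.FTTT
  TFTTTT
  .TTTTT
  T.TTTT
  TTTTTT
Step 2: 4 trees catch fire, 3 burn out
  ...FTT
  F.FTTT
  .FTTTT
  T.TTTT
  TTTTTT
Step 3: 3 trees catch fire, 4 burn out
  ....FT
  ...FTT
  ..FTTT
  T.TTTT
  TTTTTT
Step 4: 4 trees catch fire, 3 burn out
  .....F
  ....FT
  ...FTT
  T.FTTT
  TTTTTT
Step 5: 4 trees catch fire, 4 burn out
  ......
  .....F
  ....FT
  T..FTT
  TTFTTT

......
.....F
....FT
T..FTT
TTFTTT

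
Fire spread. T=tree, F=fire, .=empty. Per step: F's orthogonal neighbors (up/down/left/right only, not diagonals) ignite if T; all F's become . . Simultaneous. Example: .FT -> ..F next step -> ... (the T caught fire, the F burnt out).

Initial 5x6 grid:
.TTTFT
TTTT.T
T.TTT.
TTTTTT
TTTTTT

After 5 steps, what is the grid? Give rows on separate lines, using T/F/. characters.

Step 1: 2 trees catch fire, 1 burn out
  .TTF.F
  TTTT.T
  T.TTT.
  TTTTTT
  TTTTTT
Step 2: 3 trees catch fire, 2 burn out
  .TF...
  TTTF.F
  T.TTT.
  TTTTTT
  TTTTTT
Step 3: 3 trees catch fire, 3 burn out
  .F....
  TTF...
  T.TFT.
  TTTTTT
  TTTTTT
Step 4: 4 trees catch fire, 3 burn out
  ......
  TF....
  T.F.F.
  TTTFTT
  TTTTTT
Step 5: 4 trees catch fire, 4 burn out
  ......
  F.....
  T.....
  TTF.FT
  TTTFTT

......
F.....
T.....
TTF.FT
TTTFTT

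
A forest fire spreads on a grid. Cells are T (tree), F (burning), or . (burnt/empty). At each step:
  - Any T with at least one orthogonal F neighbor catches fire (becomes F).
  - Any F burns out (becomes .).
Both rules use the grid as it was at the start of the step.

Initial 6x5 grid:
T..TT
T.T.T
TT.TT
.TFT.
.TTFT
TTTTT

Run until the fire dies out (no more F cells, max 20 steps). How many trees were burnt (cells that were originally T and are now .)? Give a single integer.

Step 1: +5 fires, +2 burnt (F count now 5)
Step 2: +5 fires, +5 burnt (F count now 5)
Step 3: +3 fires, +5 burnt (F count now 3)
Step 4: +3 fires, +3 burnt (F count now 3)
Step 5: +2 fires, +3 burnt (F count now 2)
Step 6: +1 fires, +2 burnt (F count now 1)
Step 7: +0 fires, +1 burnt (F count now 0)
Fire out after step 7
Initially T: 20, now '.': 29
Total burnt (originally-T cells now '.'): 19

Answer: 19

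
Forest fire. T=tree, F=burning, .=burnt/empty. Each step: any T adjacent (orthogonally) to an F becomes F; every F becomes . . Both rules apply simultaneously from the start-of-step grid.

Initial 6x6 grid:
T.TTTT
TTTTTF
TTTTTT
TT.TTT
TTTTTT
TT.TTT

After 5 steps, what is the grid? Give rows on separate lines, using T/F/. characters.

Step 1: 3 trees catch fire, 1 burn out
  T.TTTF
  TTTTF.
  TTTTTF
  TT.TTT
  TTTTTT
  TT.TTT
Step 2: 4 trees catch fire, 3 burn out
  T.TTF.
  TTTF..
  TTTTF.
  TT.TTF
  TTTTTT
  TT.TTT
Step 3: 5 trees catch fire, 4 burn out
  T.TF..
  TTF...
  TTTF..
  TT.TF.
  TTTTTF
  TT.TTT
Step 4: 6 trees catch fire, 5 burn out
  T.F...
  TF....
  TTF...
  TT.F..
  TTTTF.
  TT.TTF
Step 5: 4 trees catch fire, 6 burn out
  T.....
  F.....
  TF....
  TT....
  TTTF..
  TT.TF.

T.....
F.....
TF....
TT....
TTTF..
TT.TF.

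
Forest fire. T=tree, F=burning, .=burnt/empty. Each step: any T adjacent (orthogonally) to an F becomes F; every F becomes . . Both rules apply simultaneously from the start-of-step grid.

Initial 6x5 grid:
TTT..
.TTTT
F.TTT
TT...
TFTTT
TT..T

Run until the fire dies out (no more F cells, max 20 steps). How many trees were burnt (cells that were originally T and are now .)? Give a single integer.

Step 1: +5 fires, +2 burnt (F count now 5)
Step 2: +2 fires, +5 burnt (F count now 2)
Step 3: +1 fires, +2 burnt (F count now 1)
Step 4: +1 fires, +1 burnt (F count now 1)
Step 5: +0 fires, +1 burnt (F count now 0)
Fire out after step 5
Initially T: 19, now '.': 20
Total burnt (originally-T cells now '.'): 9

Answer: 9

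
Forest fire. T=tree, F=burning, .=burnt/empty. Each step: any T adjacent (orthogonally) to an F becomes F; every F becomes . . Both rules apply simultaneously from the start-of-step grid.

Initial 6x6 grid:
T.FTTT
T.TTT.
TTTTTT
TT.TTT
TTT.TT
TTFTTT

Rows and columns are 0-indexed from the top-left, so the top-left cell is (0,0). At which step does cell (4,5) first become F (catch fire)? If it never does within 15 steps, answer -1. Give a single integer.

Step 1: cell (4,5)='T' (+5 fires, +2 burnt)
Step 2: cell (4,5)='T' (+6 fires, +5 burnt)
Step 3: cell (4,5)='T' (+8 fires, +6 burnt)
Step 4: cell (4,5)='F' (+6 fires, +8 burnt)
  -> target ignites at step 4
Step 5: cell (4,5)='.' (+3 fires, +6 burnt)
Step 6: cell (4,5)='.' (+1 fires, +3 burnt)
Step 7: cell (4,5)='.' (+0 fires, +1 burnt)
  fire out at step 7

4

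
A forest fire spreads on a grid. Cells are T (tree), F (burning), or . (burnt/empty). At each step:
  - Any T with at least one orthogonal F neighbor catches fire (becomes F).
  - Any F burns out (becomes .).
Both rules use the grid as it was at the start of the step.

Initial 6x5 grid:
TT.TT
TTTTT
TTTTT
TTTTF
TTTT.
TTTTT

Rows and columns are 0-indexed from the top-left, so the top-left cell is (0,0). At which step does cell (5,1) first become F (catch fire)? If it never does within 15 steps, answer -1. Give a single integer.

Step 1: cell (5,1)='T' (+2 fires, +1 burnt)
Step 2: cell (5,1)='T' (+4 fires, +2 burnt)
Step 3: cell (5,1)='T' (+6 fires, +4 burnt)
Step 4: cell (5,1)='T' (+7 fires, +6 burnt)
Step 5: cell (5,1)='F' (+4 fires, +7 burnt)
  -> target ignites at step 5
Step 6: cell (5,1)='.' (+3 fires, +4 burnt)
Step 7: cell (5,1)='.' (+1 fires, +3 burnt)
Step 8: cell (5,1)='.' (+0 fires, +1 burnt)
  fire out at step 8

5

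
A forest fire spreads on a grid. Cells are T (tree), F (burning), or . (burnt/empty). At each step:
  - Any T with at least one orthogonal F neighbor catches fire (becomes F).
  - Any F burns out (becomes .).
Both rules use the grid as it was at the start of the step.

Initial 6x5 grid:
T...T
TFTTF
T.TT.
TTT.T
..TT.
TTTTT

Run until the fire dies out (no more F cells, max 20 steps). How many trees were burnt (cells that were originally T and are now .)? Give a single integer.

Step 1: +4 fires, +2 burnt (F count now 4)
Step 2: +4 fires, +4 burnt (F count now 4)
Step 3: +2 fires, +4 burnt (F count now 2)
Step 4: +2 fires, +2 burnt (F count now 2)
Step 5: +2 fires, +2 burnt (F count now 2)
Step 6: +2 fires, +2 burnt (F count now 2)
Step 7: +2 fires, +2 burnt (F count now 2)
Step 8: +0 fires, +2 burnt (F count now 0)
Fire out after step 8
Initially T: 19, now '.': 29
Total burnt (originally-T cells now '.'): 18

Answer: 18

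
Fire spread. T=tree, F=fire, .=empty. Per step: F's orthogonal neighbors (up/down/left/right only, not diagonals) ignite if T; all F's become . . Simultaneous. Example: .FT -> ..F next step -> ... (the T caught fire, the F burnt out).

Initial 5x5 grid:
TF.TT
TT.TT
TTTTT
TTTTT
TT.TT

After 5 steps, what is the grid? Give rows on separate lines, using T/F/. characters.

Step 1: 2 trees catch fire, 1 burn out
  F..TT
  TF.TT
  TTTTT
  TTTTT
  TT.TT
Step 2: 2 trees catch fire, 2 burn out
  ...TT
  F..TT
  TFTTT
  TTTTT
  TT.TT
Step 3: 3 trees catch fire, 2 burn out
  ...TT
  ...TT
  F.FTT
  TFTTT
  TT.TT
Step 4: 4 trees catch fire, 3 burn out
  ...TT
  ...TT
  ...FT
  F.FTT
  TF.TT
Step 5: 4 trees catch fire, 4 burn out
  ...TT
  ...FT
  ....F
  ...FT
  F..TT

...TT
...FT
....F
...FT
F..TT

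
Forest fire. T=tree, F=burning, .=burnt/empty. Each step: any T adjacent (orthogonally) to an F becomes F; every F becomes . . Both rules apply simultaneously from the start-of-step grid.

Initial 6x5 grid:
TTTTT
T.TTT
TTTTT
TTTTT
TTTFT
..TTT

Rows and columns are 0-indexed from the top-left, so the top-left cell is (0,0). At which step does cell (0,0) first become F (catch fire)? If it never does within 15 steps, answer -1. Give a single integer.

Step 1: cell (0,0)='T' (+4 fires, +1 burnt)
Step 2: cell (0,0)='T' (+6 fires, +4 burnt)
Step 3: cell (0,0)='T' (+5 fires, +6 burnt)
Step 4: cell (0,0)='T' (+5 fires, +5 burnt)
Step 5: cell (0,0)='T' (+3 fires, +5 burnt)
Step 6: cell (0,0)='T' (+2 fires, +3 burnt)
Step 7: cell (0,0)='F' (+1 fires, +2 burnt)
  -> target ignites at step 7
Step 8: cell (0,0)='.' (+0 fires, +1 burnt)
  fire out at step 8

7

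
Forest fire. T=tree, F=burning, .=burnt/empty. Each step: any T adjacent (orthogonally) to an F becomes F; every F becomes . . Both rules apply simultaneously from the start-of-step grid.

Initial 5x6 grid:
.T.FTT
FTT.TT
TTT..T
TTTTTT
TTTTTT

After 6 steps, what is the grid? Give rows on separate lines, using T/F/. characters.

Step 1: 3 trees catch fire, 2 burn out
  .T..FT
  .FT.TT
  FTT..T
  TTTTTT
  TTTTTT
Step 2: 6 trees catch fire, 3 burn out
  .F...F
  ..F.FT
  .FT..T
  FTTTTT
  TTTTTT
Step 3: 4 trees catch fire, 6 burn out
  ......
  .....F
  ..F..T
  .FTTTT
  FTTTTT
Step 4: 3 trees catch fire, 4 burn out
  ......
  ......
  .....F
  ..FTTT
  .FTTTT
Step 5: 3 trees catch fire, 3 burn out
  ......
  ......
  ......
  ...FTF
  ..FTTT
Step 6: 3 trees catch fire, 3 burn out
  ......
  ......
  ......
  ....F.
  ...FTF

......
......
......
....F.
...FTF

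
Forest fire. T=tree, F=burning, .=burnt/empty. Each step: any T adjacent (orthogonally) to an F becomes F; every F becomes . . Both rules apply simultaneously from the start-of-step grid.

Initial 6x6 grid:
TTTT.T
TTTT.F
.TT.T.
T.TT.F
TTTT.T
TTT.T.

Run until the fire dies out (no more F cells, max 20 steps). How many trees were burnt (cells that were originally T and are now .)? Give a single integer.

Answer: 2

Derivation:
Step 1: +2 fires, +2 burnt (F count now 2)
Step 2: +0 fires, +2 burnt (F count now 0)
Fire out after step 2
Initially T: 24, now '.': 14
Total burnt (originally-T cells now '.'): 2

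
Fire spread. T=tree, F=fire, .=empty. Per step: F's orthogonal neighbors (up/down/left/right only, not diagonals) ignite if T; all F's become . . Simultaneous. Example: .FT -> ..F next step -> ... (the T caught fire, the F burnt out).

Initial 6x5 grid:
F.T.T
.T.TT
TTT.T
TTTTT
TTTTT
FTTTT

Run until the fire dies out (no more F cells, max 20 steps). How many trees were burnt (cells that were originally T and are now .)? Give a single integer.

Step 1: +2 fires, +2 burnt (F count now 2)
Step 2: +3 fires, +2 burnt (F count now 3)
Step 3: +4 fires, +3 burnt (F count now 4)
Step 4: +4 fires, +4 burnt (F count now 4)
Step 5: +4 fires, +4 burnt (F count now 4)
Step 6: +1 fires, +4 burnt (F count now 1)
Step 7: +1 fires, +1 burnt (F count now 1)
Step 8: +1 fires, +1 burnt (F count now 1)
Step 9: +2 fires, +1 burnt (F count now 2)
Step 10: +0 fires, +2 burnt (F count now 0)
Fire out after step 10
Initially T: 23, now '.': 29
Total burnt (originally-T cells now '.'): 22

Answer: 22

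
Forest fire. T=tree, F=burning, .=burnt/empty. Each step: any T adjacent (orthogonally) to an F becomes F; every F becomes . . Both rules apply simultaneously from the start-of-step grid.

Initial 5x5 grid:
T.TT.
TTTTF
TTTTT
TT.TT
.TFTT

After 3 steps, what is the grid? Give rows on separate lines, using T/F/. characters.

Step 1: 4 trees catch fire, 2 burn out
  T.TT.
  TTTF.
  TTTTF
  TT.TT
  .F.FT
Step 2: 7 trees catch fire, 4 burn out
  T.TF.
  TTF..
  TTTF.
  TF.FF
  ....F
Step 3: 5 trees catch fire, 7 burn out
  T.F..
  TF...
  TFF..
  F....
  .....

T.F..
TF...
TFF..
F....
.....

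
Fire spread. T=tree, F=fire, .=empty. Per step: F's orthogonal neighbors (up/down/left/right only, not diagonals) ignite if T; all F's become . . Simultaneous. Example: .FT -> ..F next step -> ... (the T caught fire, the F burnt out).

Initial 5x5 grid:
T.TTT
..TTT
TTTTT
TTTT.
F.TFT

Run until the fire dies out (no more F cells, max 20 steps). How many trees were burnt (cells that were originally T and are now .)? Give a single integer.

Answer: 17

Derivation:
Step 1: +4 fires, +2 burnt (F count now 4)
Step 2: +4 fires, +4 burnt (F count now 4)
Step 3: +4 fires, +4 burnt (F count now 4)
Step 4: +3 fires, +4 burnt (F count now 3)
Step 5: +2 fires, +3 burnt (F count now 2)
Step 6: +0 fires, +2 burnt (F count now 0)
Fire out after step 6
Initially T: 18, now '.': 24
Total burnt (originally-T cells now '.'): 17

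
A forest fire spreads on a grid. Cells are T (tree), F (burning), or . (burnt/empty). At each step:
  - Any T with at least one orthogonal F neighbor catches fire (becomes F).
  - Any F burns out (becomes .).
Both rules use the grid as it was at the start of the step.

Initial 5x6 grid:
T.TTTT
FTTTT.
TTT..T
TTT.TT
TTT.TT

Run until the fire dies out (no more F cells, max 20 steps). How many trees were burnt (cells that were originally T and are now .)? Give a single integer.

Answer: 18

Derivation:
Step 1: +3 fires, +1 burnt (F count now 3)
Step 2: +3 fires, +3 burnt (F count now 3)
Step 3: +5 fires, +3 burnt (F count now 5)
Step 4: +4 fires, +5 burnt (F count now 4)
Step 5: +2 fires, +4 burnt (F count now 2)
Step 6: +1 fires, +2 burnt (F count now 1)
Step 7: +0 fires, +1 burnt (F count now 0)
Fire out after step 7
Initially T: 23, now '.': 25
Total burnt (originally-T cells now '.'): 18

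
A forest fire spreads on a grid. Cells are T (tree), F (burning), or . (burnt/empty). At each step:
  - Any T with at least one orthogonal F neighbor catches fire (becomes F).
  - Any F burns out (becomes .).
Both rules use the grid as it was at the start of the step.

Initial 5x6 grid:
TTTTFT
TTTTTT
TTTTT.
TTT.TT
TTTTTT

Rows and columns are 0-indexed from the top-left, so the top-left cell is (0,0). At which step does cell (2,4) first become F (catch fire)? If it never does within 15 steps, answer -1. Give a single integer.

Step 1: cell (2,4)='T' (+3 fires, +1 burnt)
Step 2: cell (2,4)='F' (+4 fires, +3 burnt)
  -> target ignites at step 2
Step 3: cell (2,4)='.' (+4 fires, +4 burnt)
Step 4: cell (2,4)='.' (+5 fires, +4 burnt)
Step 5: cell (2,4)='.' (+5 fires, +5 burnt)
Step 6: cell (2,4)='.' (+3 fires, +5 burnt)
Step 7: cell (2,4)='.' (+2 fires, +3 burnt)
Step 8: cell (2,4)='.' (+1 fires, +2 burnt)
Step 9: cell (2,4)='.' (+0 fires, +1 burnt)
  fire out at step 9

2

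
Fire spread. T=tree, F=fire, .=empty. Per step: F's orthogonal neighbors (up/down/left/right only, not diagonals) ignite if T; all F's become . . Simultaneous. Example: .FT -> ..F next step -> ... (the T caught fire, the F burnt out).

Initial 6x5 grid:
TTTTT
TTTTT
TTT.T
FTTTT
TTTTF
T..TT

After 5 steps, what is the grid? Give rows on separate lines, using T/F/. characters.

Step 1: 6 trees catch fire, 2 burn out
  TTTTT
  TTTTT
  FTT.T
  .FTTF
  FTTF.
  T..TF
Step 2: 9 trees catch fire, 6 burn out
  TTTTT
  FTTTT
  .FT.F
  ..FF.
  .FF..
  F..F.
Step 3: 4 trees catch fire, 9 burn out
  FTTTT
  .FTTF
  ..F..
  .....
  .....
  .....
Step 4: 4 trees catch fire, 4 burn out
  .FTTF
  ..FF.
  .....
  .....
  .....
  .....
Step 5: 2 trees catch fire, 4 burn out
  ..FF.
  .....
  .....
  .....
  .....
  .....

..FF.
.....
.....
.....
.....
.....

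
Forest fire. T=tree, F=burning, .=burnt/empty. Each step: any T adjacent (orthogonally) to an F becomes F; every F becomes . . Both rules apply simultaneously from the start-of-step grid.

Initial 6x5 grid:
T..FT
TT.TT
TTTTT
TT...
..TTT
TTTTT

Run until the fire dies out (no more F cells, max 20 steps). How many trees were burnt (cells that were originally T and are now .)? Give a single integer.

Step 1: +2 fires, +1 burnt (F count now 2)
Step 2: +2 fires, +2 burnt (F count now 2)
Step 3: +2 fires, +2 burnt (F count now 2)
Step 4: +1 fires, +2 burnt (F count now 1)
Step 5: +3 fires, +1 burnt (F count now 3)
Step 6: +2 fires, +3 burnt (F count now 2)
Step 7: +1 fires, +2 burnt (F count now 1)
Step 8: +0 fires, +1 burnt (F count now 0)
Fire out after step 8
Initially T: 21, now '.': 22
Total burnt (originally-T cells now '.'): 13

Answer: 13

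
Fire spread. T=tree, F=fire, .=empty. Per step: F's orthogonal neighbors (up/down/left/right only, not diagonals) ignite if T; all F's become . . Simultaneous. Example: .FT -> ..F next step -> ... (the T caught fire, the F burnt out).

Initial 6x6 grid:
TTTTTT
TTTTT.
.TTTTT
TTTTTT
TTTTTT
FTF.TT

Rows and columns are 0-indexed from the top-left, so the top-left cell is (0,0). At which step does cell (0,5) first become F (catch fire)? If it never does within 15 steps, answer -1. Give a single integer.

Step 1: cell (0,5)='T' (+3 fires, +2 burnt)
Step 2: cell (0,5)='T' (+4 fires, +3 burnt)
Step 3: cell (0,5)='T' (+4 fires, +4 burnt)
Step 4: cell (0,5)='T' (+6 fires, +4 burnt)
Step 5: cell (0,5)='T' (+6 fires, +6 burnt)
Step 6: cell (0,5)='T' (+5 fires, +6 burnt)
Step 7: cell (0,5)='T' (+2 fires, +5 burnt)
Step 8: cell (0,5)='F' (+1 fires, +2 burnt)
  -> target ignites at step 8
Step 9: cell (0,5)='.' (+0 fires, +1 burnt)
  fire out at step 9

8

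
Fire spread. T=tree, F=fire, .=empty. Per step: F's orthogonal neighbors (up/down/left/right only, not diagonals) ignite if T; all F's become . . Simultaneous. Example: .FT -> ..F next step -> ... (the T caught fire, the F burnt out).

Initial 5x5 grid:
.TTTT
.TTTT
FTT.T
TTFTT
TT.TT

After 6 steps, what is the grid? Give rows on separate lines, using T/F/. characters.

Step 1: 5 trees catch fire, 2 burn out
  .TTTT
  .TTTT
  .FF.T
  FF.FT
  TT.TT
Step 2: 6 trees catch fire, 5 burn out
  .TTTT
  .FFTT
  ....T
  ....F
  FF.FT
Step 3: 5 trees catch fire, 6 burn out
  .FFTT
  ...FT
  ....F
  .....
  ....F
Step 4: 2 trees catch fire, 5 burn out
  ...FT
  ....F
  .....
  .....
  .....
Step 5: 1 trees catch fire, 2 burn out
  ....F
  .....
  .....
  .....
  .....
Step 6: 0 trees catch fire, 1 burn out
  .....
  .....
  .....
  .....
  .....

.....
.....
.....
.....
.....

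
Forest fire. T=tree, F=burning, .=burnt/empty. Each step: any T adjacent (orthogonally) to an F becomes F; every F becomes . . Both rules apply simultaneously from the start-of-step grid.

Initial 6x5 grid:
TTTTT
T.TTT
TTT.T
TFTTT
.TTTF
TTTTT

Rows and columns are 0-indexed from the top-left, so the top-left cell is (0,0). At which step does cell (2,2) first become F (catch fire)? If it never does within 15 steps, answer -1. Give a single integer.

Step 1: cell (2,2)='T' (+7 fires, +2 burnt)
Step 2: cell (2,2)='F' (+7 fires, +7 burnt)
  -> target ignites at step 2
Step 3: cell (2,2)='.' (+5 fires, +7 burnt)
Step 4: cell (2,2)='.' (+4 fires, +5 burnt)
Step 5: cell (2,2)='.' (+2 fires, +4 burnt)
Step 6: cell (2,2)='.' (+0 fires, +2 burnt)
  fire out at step 6

2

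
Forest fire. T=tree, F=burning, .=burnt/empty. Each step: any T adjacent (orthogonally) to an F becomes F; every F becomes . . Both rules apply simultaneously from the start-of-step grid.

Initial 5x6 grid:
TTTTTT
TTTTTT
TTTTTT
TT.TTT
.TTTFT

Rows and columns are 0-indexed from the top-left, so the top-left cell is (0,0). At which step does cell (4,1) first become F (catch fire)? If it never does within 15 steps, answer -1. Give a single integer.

Step 1: cell (4,1)='T' (+3 fires, +1 burnt)
Step 2: cell (4,1)='T' (+4 fires, +3 burnt)
Step 3: cell (4,1)='F' (+4 fires, +4 burnt)
  -> target ignites at step 3
Step 4: cell (4,1)='.' (+5 fires, +4 burnt)
Step 5: cell (4,1)='.' (+5 fires, +5 burnt)
Step 6: cell (4,1)='.' (+3 fires, +5 burnt)
Step 7: cell (4,1)='.' (+2 fires, +3 burnt)
Step 8: cell (4,1)='.' (+1 fires, +2 burnt)
Step 9: cell (4,1)='.' (+0 fires, +1 burnt)
  fire out at step 9

3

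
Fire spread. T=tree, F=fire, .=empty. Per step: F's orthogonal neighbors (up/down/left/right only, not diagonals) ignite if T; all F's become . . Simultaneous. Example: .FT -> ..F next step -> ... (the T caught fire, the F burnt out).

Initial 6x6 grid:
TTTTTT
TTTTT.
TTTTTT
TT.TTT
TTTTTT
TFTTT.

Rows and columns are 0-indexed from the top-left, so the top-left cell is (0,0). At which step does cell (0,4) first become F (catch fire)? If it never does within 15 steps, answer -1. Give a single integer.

Step 1: cell (0,4)='T' (+3 fires, +1 burnt)
Step 2: cell (0,4)='T' (+4 fires, +3 burnt)
Step 3: cell (0,4)='T' (+4 fires, +4 burnt)
Step 4: cell (0,4)='T' (+5 fires, +4 burnt)
Step 5: cell (0,4)='T' (+6 fires, +5 burnt)
Step 6: cell (0,4)='T' (+5 fires, +6 burnt)
Step 7: cell (0,4)='T' (+3 fires, +5 burnt)
Step 8: cell (0,4)='F' (+1 fires, +3 burnt)
  -> target ignites at step 8
Step 9: cell (0,4)='.' (+1 fires, +1 burnt)
Step 10: cell (0,4)='.' (+0 fires, +1 burnt)
  fire out at step 10

8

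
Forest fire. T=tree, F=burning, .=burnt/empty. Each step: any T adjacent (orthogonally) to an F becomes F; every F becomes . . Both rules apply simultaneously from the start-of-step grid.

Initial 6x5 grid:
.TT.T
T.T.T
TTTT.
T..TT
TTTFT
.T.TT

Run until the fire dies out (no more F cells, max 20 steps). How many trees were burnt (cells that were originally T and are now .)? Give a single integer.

Answer: 18

Derivation:
Step 1: +4 fires, +1 burnt (F count now 4)
Step 2: +4 fires, +4 burnt (F count now 4)
Step 3: +3 fires, +4 burnt (F count now 3)
Step 4: +3 fires, +3 burnt (F count now 3)
Step 5: +2 fires, +3 burnt (F count now 2)
Step 6: +2 fires, +2 burnt (F count now 2)
Step 7: +0 fires, +2 burnt (F count now 0)
Fire out after step 7
Initially T: 20, now '.': 28
Total burnt (originally-T cells now '.'): 18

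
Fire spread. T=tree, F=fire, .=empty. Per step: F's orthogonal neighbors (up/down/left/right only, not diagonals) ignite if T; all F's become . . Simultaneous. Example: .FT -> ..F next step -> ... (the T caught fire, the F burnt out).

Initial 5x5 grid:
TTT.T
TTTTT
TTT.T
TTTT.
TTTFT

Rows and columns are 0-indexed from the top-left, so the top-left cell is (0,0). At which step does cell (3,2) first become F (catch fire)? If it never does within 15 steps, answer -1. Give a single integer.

Step 1: cell (3,2)='T' (+3 fires, +1 burnt)
Step 2: cell (3,2)='F' (+2 fires, +3 burnt)
  -> target ignites at step 2
Step 3: cell (3,2)='.' (+3 fires, +2 burnt)
Step 4: cell (3,2)='.' (+3 fires, +3 burnt)
Step 5: cell (3,2)='.' (+4 fires, +3 burnt)
Step 6: cell (3,2)='.' (+3 fires, +4 burnt)
Step 7: cell (3,2)='.' (+3 fires, +3 burnt)
Step 8: cell (3,2)='.' (+0 fires, +3 burnt)
  fire out at step 8

2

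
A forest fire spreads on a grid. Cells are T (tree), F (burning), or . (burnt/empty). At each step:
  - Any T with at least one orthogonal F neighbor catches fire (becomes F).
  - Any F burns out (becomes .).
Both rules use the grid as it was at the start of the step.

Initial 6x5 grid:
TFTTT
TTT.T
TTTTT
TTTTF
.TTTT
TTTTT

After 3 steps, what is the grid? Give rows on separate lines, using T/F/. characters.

Step 1: 6 trees catch fire, 2 burn out
  F.FTT
  TFT.T
  TTTTF
  TTTF.
  .TTTF
  TTTTT
Step 2: 9 trees catch fire, 6 burn out
  ...FT
  F.F.F
  TFTF.
  TTF..
  .TTF.
  TTTTF
Step 3: 6 trees catch fire, 9 burn out
  ....F
  .....
  F.F..
  TF...
  .TF..
  TTTF.

....F
.....
F.F..
TF...
.TF..
TTTF.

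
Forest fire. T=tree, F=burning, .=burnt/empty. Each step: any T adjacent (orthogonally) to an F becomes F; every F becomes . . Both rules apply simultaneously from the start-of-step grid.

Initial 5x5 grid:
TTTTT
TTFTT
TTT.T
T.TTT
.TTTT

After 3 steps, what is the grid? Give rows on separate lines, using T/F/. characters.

Step 1: 4 trees catch fire, 1 burn out
  TTFTT
  TF.FT
  TTF.T
  T.TTT
  .TTTT
Step 2: 6 trees catch fire, 4 burn out
  TF.FT
  F...F
  TF..T
  T.FTT
  .TTTT
Step 3: 6 trees catch fire, 6 burn out
  F...F
  .....
  F...F
  T..FT
  .TFTT

F...F
.....
F...F
T..FT
.TFTT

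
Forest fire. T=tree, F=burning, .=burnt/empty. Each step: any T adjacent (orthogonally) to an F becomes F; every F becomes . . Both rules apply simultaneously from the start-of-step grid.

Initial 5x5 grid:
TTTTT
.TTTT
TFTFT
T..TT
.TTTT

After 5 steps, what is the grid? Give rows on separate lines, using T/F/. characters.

Step 1: 6 trees catch fire, 2 burn out
  TTTTT
  .FTFT
  F.F.F
  T..FT
  .TTTT
Step 2: 7 trees catch fire, 6 burn out
  TFTFT
  ..F.F
  .....
  F...F
  .TTFT
Step 3: 5 trees catch fire, 7 burn out
  F.F.F
  .....
  .....
  .....
  .TF.F
Step 4: 1 trees catch fire, 5 burn out
  .....
  .....
  .....
  .....
  .F...
Step 5: 0 trees catch fire, 1 burn out
  .....
  .....
  .....
  .....
  .....

.....
.....
.....
.....
.....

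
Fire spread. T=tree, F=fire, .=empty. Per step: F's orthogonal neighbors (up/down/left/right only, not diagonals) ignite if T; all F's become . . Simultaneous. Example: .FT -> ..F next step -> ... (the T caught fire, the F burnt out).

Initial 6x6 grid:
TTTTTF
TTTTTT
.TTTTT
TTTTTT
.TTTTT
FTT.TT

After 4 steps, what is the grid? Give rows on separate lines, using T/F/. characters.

Step 1: 3 trees catch fire, 2 burn out
  TTTTF.
  TTTTTF
  .TTTTT
  TTTTTT
  .TTTTT
  .FT.TT
Step 2: 5 trees catch fire, 3 burn out
  TTTF..
  TTTTF.
  .TTTTF
  TTTTTT
  .FTTTT
  ..F.TT
Step 3: 6 trees catch fire, 5 burn out
  TTF...
  TTTF..
  .TTTF.
  TFTTTF
  ..FTTT
  ....TT
Step 4: 9 trees catch fire, 6 burn out
  TF....
  TTF...
  .FTF..
  F.FTF.
  ...FTF
  ....TT

TF....
TTF...
.FTF..
F.FTF.
...FTF
....TT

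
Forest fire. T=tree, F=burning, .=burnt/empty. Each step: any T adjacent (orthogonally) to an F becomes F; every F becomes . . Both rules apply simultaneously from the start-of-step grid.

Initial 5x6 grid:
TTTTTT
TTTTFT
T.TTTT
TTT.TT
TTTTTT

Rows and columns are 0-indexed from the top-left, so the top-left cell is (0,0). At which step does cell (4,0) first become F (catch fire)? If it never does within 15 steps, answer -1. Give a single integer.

Step 1: cell (4,0)='T' (+4 fires, +1 burnt)
Step 2: cell (4,0)='T' (+6 fires, +4 burnt)
Step 3: cell (4,0)='T' (+5 fires, +6 burnt)
Step 4: cell (4,0)='T' (+5 fires, +5 burnt)
Step 5: cell (4,0)='T' (+4 fires, +5 burnt)
Step 6: cell (4,0)='T' (+2 fires, +4 burnt)
Step 7: cell (4,0)='F' (+1 fires, +2 burnt)
  -> target ignites at step 7
Step 8: cell (4,0)='.' (+0 fires, +1 burnt)
  fire out at step 8

7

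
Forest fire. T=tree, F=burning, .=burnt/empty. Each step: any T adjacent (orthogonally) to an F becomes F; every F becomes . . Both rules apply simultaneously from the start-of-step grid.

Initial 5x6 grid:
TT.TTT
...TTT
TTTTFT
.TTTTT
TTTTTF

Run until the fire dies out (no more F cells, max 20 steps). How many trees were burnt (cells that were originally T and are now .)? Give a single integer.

Answer: 21

Derivation:
Step 1: +6 fires, +2 burnt (F count now 6)
Step 2: +6 fires, +6 burnt (F count now 6)
Step 3: +5 fires, +6 burnt (F count now 5)
Step 4: +3 fires, +5 burnt (F count now 3)
Step 5: +1 fires, +3 burnt (F count now 1)
Step 6: +0 fires, +1 burnt (F count now 0)
Fire out after step 6
Initially T: 23, now '.': 28
Total burnt (originally-T cells now '.'): 21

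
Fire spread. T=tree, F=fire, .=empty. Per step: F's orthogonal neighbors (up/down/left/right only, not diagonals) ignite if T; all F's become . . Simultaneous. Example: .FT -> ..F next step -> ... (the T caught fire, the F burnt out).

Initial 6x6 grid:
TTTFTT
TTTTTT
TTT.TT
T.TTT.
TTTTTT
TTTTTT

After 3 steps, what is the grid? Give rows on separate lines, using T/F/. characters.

Step 1: 3 trees catch fire, 1 burn out
  TTF.FT
  TTTFTT
  TTT.TT
  T.TTT.
  TTTTTT
  TTTTTT
Step 2: 4 trees catch fire, 3 burn out
  TF...F
  TTF.FT
  TTT.TT
  T.TTT.
  TTTTTT
  TTTTTT
Step 3: 5 trees catch fire, 4 burn out
  F.....
  TF...F
  TTF.FT
  T.TTT.
  TTTTTT
  TTTTTT

F.....
TF...F
TTF.FT
T.TTT.
TTTTTT
TTTTTT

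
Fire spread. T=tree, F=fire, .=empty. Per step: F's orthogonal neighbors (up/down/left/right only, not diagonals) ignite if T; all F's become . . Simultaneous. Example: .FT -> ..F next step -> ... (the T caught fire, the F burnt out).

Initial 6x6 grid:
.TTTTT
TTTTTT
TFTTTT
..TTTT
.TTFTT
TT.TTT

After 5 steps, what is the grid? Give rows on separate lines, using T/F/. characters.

Step 1: 7 trees catch fire, 2 burn out
  .TTTTT
  TFTTTT
  F.FTTT
  ..TFTT
  .TF.FT
  TT.FTT
Step 2: 9 trees catch fire, 7 burn out
  .FTTTT
  F.FTTT
  ...FTT
  ..F.FT
  .F...F
  TT..FT
Step 3: 6 trees catch fire, 9 burn out
  ..FTTT
  ...FTT
  ....FT
  .....F
  ......
  TF...F
Step 4: 4 trees catch fire, 6 burn out
  ...FTT
  ....FT
  .....F
  ......
  ......
  F.....
Step 5: 2 trees catch fire, 4 burn out
  ....FT
  .....F
  ......
  ......
  ......
  ......

....FT
.....F
......
......
......
......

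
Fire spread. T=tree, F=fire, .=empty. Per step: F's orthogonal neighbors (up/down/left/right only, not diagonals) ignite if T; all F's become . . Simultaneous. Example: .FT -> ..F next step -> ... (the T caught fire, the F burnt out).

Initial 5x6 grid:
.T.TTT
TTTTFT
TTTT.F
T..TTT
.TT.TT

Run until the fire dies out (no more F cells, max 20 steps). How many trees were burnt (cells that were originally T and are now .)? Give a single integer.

Answer: 19

Derivation:
Step 1: +4 fires, +2 burnt (F count now 4)
Step 2: +6 fires, +4 burnt (F count now 6)
Step 3: +4 fires, +6 burnt (F count now 4)
Step 4: +3 fires, +4 burnt (F count now 3)
Step 5: +1 fires, +3 burnt (F count now 1)
Step 6: +1 fires, +1 burnt (F count now 1)
Step 7: +0 fires, +1 burnt (F count now 0)
Fire out after step 7
Initially T: 21, now '.': 28
Total burnt (originally-T cells now '.'): 19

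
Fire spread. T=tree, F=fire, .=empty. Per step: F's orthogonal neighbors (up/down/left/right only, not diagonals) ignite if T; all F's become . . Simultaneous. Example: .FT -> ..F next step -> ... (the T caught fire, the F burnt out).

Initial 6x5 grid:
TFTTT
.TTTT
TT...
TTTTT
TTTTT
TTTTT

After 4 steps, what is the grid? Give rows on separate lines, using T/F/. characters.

Step 1: 3 trees catch fire, 1 burn out
  F.FTT
  .FTTT
  TT...
  TTTTT
  TTTTT
  TTTTT
Step 2: 3 trees catch fire, 3 burn out
  ...FT
  ..FTT
  TF...
  TTTTT
  TTTTT
  TTTTT
Step 3: 4 trees catch fire, 3 burn out
  ....F
  ...FT
  F....
  TFTTT
  TTTTT
  TTTTT
Step 4: 4 trees catch fire, 4 burn out
  .....
  ....F
  .....
  F.FTT
  TFTTT
  TTTTT

.....
....F
.....
F.FTT
TFTTT
TTTTT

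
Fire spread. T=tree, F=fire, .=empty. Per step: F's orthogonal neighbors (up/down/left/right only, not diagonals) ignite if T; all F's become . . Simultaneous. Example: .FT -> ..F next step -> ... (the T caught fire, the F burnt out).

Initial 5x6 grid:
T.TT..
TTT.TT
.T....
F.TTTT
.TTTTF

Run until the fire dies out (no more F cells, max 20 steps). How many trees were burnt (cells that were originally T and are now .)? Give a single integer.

Step 1: +2 fires, +2 burnt (F count now 2)
Step 2: +2 fires, +2 burnt (F count now 2)
Step 3: +2 fires, +2 burnt (F count now 2)
Step 4: +2 fires, +2 burnt (F count now 2)
Step 5: +0 fires, +2 burnt (F count now 0)
Fire out after step 5
Initially T: 17, now '.': 21
Total burnt (originally-T cells now '.'): 8

Answer: 8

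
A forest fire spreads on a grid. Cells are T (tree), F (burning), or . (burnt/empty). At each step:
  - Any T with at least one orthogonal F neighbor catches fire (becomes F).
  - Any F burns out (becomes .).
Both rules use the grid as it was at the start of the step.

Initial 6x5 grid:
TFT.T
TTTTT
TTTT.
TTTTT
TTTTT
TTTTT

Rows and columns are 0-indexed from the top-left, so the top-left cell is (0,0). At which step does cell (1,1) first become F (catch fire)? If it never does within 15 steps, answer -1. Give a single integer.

Step 1: cell (1,1)='F' (+3 fires, +1 burnt)
  -> target ignites at step 1
Step 2: cell (1,1)='.' (+3 fires, +3 burnt)
Step 3: cell (1,1)='.' (+4 fires, +3 burnt)
Step 4: cell (1,1)='.' (+5 fires, +4 burnt)
Step 5: cell (1,1)='.' (+5 fires, +5 burnt)
Step 6: cell (1,1)='.' (+4 fires, +5 burnt)
Step 7: cell (1,1)='.' (+2 fires, +4 burnt)
Step 8: cell (1,1)='.' (+1 fires, +2 burnt)
Step 9: cell (1,1)='.' (+0 fires, +1 burnt)
  fire out at step 9

1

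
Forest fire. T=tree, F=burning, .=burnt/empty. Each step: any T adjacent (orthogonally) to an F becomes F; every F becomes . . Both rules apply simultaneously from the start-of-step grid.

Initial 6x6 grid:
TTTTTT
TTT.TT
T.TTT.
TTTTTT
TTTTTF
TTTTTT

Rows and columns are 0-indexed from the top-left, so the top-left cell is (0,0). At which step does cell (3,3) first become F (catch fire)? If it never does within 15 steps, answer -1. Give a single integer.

Step 1: cell (3,3)='T' (+3 fires, +1 burnt)
Step 2: cell (3,3)='T' (+3 fires, +3 burnt)
Step 3: cell (3,3)='F' (+4 fires, +3 burnt)
  -> target ignites at step 3
Step 4: cell (3,3)='.' (+5 fires, +4 burnt)
Step 5: cell (3,3)='.' (+6 fires, +5 burnt)
Step 6: cell (3,3)='.' (+5 fires, +6 burnt)
Step 7: cell (3,3)='.' (+3 fires, +5 burnt)
Step 8: cell (3,3)='.' (+2 fires, +3 burnt)
Step 9: cell (3,3)='.' (+1 fires, +2 burnt)
Step 10: cell (3,3)='.' (+0 fires, +1 burnt)
  fire out at step 10

3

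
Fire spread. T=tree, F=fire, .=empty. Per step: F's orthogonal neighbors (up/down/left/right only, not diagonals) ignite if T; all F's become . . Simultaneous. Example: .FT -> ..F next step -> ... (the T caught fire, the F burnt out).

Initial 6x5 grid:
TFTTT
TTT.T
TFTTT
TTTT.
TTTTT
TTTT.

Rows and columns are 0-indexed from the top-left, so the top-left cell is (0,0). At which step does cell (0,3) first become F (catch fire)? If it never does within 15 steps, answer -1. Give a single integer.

Step 1: cell (0,3)='T' (+6 fires, +2 burnt)
Step 2: cell (0,3)='F' (+7 fires, +6 burnt)
  -> target ignites at step 2
Step 3: cell (0,3)='.' (+6 fires, +7 burnt)
Step 4: cell (0,3)='.' (+4 fires, +6 burnt)
Step 5: cell (0,3)='.' (+2 fires, +4 burnt)
Step 6: cell (0,3)='.' (+0 fires, +2 burnt)
  fire out at step 6

2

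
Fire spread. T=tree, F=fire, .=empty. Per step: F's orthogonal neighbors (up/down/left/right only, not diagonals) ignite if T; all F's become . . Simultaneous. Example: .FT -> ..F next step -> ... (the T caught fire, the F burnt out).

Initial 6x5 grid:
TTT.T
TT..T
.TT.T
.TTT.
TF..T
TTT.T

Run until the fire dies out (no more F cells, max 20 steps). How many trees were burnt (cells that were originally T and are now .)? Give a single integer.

Answer: 14

Derivation:
Step 1: +3 fires, +1 burnt (F count now 3)
Step 2: +4 fires, +3 burnt (F count now 4)
Step 3: +3 fires, +4 burnt (F count now 3)
Step 4: +2 fires, +3 burnt (F count now 2)
Step 5: +2 fires, +2 burnt (F count now 2)
Step 6: +0 fires, +2 burnt (F count now 0)
Fire out after step 6
Initially T: 19, now '.': 25
Total burnt (originally-T cells now '.'): 14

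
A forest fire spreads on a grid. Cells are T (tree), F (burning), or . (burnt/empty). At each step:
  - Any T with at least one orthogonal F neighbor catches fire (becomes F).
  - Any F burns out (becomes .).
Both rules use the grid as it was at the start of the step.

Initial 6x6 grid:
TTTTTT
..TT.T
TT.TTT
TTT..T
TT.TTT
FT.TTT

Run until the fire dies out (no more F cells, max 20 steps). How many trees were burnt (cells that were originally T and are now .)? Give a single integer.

Step 1: +2 fires, +1 burnt (F count now 2)
Step 2: +2 fires, +2 burnt (F count now 2)
Step 3: +2 fires, +2 burnt (F count now 2)
Step 4: +2 fires, +2 burnt (F count now 2)
Step 5: +0 fires, +2 burnt (F count now 0)
Fire out after step 5
Initially T: 27, now '.': 17
Total burnt (originally-T cells now '.'): 8

Answer: 8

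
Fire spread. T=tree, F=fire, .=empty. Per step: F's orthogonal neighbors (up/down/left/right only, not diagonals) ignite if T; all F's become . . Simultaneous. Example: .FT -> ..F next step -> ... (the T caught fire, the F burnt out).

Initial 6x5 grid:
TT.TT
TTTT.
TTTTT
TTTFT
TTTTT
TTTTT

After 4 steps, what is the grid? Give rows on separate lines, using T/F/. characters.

Step 1: 4 trees catch fire, 1 burn out
  TT.TT
  TTTT.
  TTTFT
  TTF.F
  TTTFT
  TTTTT
Step 2: 7 trees catch fire, 4 burn out
  TT.TT
  TTTF.
  TTF.F
  TF...
  TTF.F
  TTTFT
Step 3: 7 trees catch fire, 7 burn out
  TT.FT
  TTF..
  TF...
  F....
  TF...
  TTF.F
Step 4: 5 trees catch fire, 7 burn out
  TT..F
  TF...
  F....
  .....
  F....
  TF...

TT..F
TF...
F....
.....
F....
TF...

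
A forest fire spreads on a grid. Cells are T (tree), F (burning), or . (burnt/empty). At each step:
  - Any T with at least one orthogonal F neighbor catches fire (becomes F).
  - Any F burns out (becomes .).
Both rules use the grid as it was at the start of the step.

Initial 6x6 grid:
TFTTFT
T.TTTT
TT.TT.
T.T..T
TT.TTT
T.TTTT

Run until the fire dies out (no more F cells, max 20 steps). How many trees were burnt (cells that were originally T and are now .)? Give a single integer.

Answer: 17

Derivation:
Step 1: +5 fires, +2 burnt (F count now 5)
Step 2: +5 fires, +5 burnt (F count now 5)
Step 3: +2 fires, +5 burnt (F count now 2)
Step 4: +2 fires, +2 burnt (F count now 2)
Step 5: +1 fires, +2 burnt (F count now 1)
Step 6: +2 fires, +1 burnt (F count now 2)
Step 7: +0 fires, +2 burnt (F count now 0)
Fire out after step 7
Initially T: 26, now '.': 27
Total burnt (originally-T cells now '.'): 17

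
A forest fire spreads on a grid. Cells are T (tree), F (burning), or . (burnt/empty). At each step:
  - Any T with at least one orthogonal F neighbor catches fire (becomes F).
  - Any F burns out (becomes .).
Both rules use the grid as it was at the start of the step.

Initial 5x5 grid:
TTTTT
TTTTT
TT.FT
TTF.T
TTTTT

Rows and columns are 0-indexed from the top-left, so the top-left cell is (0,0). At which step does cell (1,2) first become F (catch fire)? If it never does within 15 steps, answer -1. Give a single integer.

Step 1: cell (1,2)='T' (+4 fires, +2 burnt)
Step 2: cell (1,2)='F' (+8 fires, +4 burnt)
  -> target ignites at step 2
Step 3: cell (1,2)='.' (+6 fires, +8 burnt)
Step 4: cell (1,2)='.' (+2 fires, +6 burnt)
Step 5: cell (1,2)='.' (+1 fires, +2 burnt)
Step 6: cell (1,2)='.' (+0 fires, +1 burnt)
  fire out at step 6

2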